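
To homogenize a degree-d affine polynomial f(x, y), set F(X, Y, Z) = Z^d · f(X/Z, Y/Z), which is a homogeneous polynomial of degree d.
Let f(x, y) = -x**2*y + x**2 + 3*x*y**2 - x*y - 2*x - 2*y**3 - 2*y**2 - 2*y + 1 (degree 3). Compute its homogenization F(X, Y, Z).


F(X, Y, Z) = -X**2*Y + X**2*Z + 3*X*Y**2 - X*Y*Z - 2*X*Z**2 - 2*Y**3 - 2*Y**2*Z - 2*Y*Z**2 + Z**3

deg(f) = 3.
Substitute x = X/Z, y = Y/Z into f, then multiply by Z^3.
  monomial -1·x^2·y^1 ↦ -1·X^2·Y^1·Z^0.
  monomial 1·x^2·y^0 ↦ 1·X^2·Y^0·Z^1.
  monomial 3·x^1·y^2 ↦ 3·X^1·Y^2·Z^0.
  monomial -1·x^1·y^1 ↦ -1·X^1·Y^1·Z^1.
  monomial -2·x^1·y^0 ↦ -2·X^1·Y^0·Z^2.
  monomial -2·x^0·y^3 ↦ -2·X^0·Y^3·Z^0.
  monomial -2·x^0·y^2 ↦ -2·X^0·Y^2·Z^1.
  monomial -2·x^0·y^1 ↦ -2·X^0·Y^1·Z^2.
  monomial 1·x^0·y^0 ↦ 1·X^0·Y^0·Z^3.
Collecting: F(X, Y, Z) = -X**2*Y + X**2*Z + 3*X*Y**2 - X*Y*Z - 2*X*Z**2 - 2*Y**3 - 2*Y**2*Z - 2*Y*Z**2 + Z**3.


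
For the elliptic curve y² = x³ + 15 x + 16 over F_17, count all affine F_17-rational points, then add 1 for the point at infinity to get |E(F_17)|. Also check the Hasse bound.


Affine points = {(0, 4), (0, 13), (1, 7), (1, 10), (4, 2), (4, 15), (6, 4), (6, 13), (8, 6), (8, 11), (9, 8), (9, 9), (11, 4), (11, 13), (16, 0)}; affine count = 15; |E(F_17)| = 16.

Discriminant check: Δ ∝ 4a³ + 27b² = 4·15³ + 27·16² = 4·3375 + 27·256 ≡ 12 (mod 17). Nonzero ⇒ E is nonsingular.
For each x ∈ F_17, compute rhs = x³ + 15·x + 16 mod 17, then count y ∈ F_17 with y² ≡ rhs.
  x = 0: rhs = 16, matching y values: 4, 13 (2 points).
  x = 1: rhs = 15, matching y values: 7, 10 (2 points).
  x = 2: rhs = 3, matching y values: none (0 points).
  x = 3: rhs = 3, matching y values: none (0 points).
  x = 4: rhs = 4, matching y values: 2, 15 (2 points).
  x = 5: rhs = 12, matching y values: none (0 points).
  x = 6: rhs = 16, matching y values: 4, 13 (2 points).
  x = 7: rhs = 5, matching y values: none (0 points).
  x = 8: rhs = 2, matching y values: 6, 11 (2 points).
  x = 9: rhs = 13, matching y values: 8, 9 (2 points).
  x = 10: rhs = 10, matching y values: none (0 points).
  x = 11: rhs = 16, matching y values: 4, 13 (2 points).
  x = 12: rhs = 3, matching y values: none (0 points).
  x = 13: rhs = 11, matching y values: none (0 points).
  x = 14: rhs = 12, matching y values: none (0 points).
  x = 15: rhs = 12, matching y values: none (0 points).
  x = 16: rhs = 0, matching y values: 0 (1 points).
Total affine count: 15.
Full point count |E(F_17)| = 15 + 1 = 16.
Hasse bound: |16 − (17+1)| = |-2| = 2 ≤ 2√17 ≈ 8.2462 ✓.


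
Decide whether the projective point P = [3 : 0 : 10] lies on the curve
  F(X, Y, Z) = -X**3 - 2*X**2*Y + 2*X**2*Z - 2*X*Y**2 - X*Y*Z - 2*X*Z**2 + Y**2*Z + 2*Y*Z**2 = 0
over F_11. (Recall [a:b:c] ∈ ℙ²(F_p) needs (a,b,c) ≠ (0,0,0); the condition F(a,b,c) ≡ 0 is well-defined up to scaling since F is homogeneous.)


F(3,0,10) ≡ 4 (mod 11); P is NOT on the curve.

Evaluate F(3, 0, 10) term-by-term (mod 11).
  -X**3 ↦ -1·27·1·1 = -27
  -2*X**2*Y ↦ -2·9·0·1 = 0
  2*X**2*Z ↦ 2·9·1·10 = 180
  -2*X*Y**2 ↦ -2·3·0·1 = 0
  -X*Y*Z ↦ -1·3·0·10 = 0
  -2*X*Z**2 ↦ -2·3·1·100 = -600
  Y**2*Z ↦ 1·1·0·10 = 0
  2*Y*Z**2 ↦ 2·1·0·100 = 0
Sum: F(3, 0, 10) = (-27) + (0) + (180) + (0) + (0) + (-600) + (0) + (0) = -447.
Reducing mod 11: -447 ≡ 4 (mod 11).
Since F(a, b, c) ≡ 4 ≠ 0 (mod 11), P does NOT lie on the curve.


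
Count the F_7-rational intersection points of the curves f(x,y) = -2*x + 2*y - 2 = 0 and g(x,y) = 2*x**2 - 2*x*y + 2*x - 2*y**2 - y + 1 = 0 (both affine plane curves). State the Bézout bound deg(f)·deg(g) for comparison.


Common zeros: {(3, 4), (5, 6)}; count = 2; Bézout bound = 2.

deg(f) = 1, deg(g) = 2, so Bézout bound = 2.
Scan x ∈ F_7. For each x, list the y ∈ F_7 with f(x, y) ≡ 0 and those with g(x, y) ≡ 0 (mod 7); the common zeros in that column are the intersection.
  x = 0: f ≡ 0 at y ∈ {1}; g ≡ 0 at y ∈ {4, 6}; common: ∅.
  x = 1: f ≡ 0 at y ∈ {2}; g ≡ 0 at y ∈ {1}; common: ∅.
  x = 2: f ≡ 0 at y ∈ {3}; g ≡ 0 at y ∈ ∅; common: ∅.
  x = 3: f ≡ 0 at y ∈ {4}; g ≡ 0 at y ∈ {3, 4}; common: {4}.
  x = 4: f ≡ 0 at y ∈ {5}; g ≡ 0 at y ∈ ∅; common: ∅.
  x = 5: f ≡ 0 at y ∈ {6}; g ≡ 0 at y ∈ {6}; common: {6}.
  x = 6: f ≡ 0 at y ∈ {0}; g ≡ 0 at y ∈ {1, 3}; common: ∅.
Collecting: common zeros = {(3, 4), (5, 6)}, so the count is 2.
Comparison with the Bézout bound: 2 ≤ 2 = deg(f)·deg(g), as expected for curves with no common component (the bound is attained).


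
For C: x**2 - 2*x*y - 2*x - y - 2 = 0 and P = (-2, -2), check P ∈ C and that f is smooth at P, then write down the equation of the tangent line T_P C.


Tangent line at P: -2*x + 3*y + 2 = 0.

Step 1: f(-2, -2) = 0, so P lies on C.
Step 2: partial derivatives
  f_x(x, y) = 2*x - 2*y - 2, f_y(x, y) = -2*x - 1.
  f_x(P) = -2, f_y(P) = 3 (gradient nonzero, so P is smooth).
Step 3: tangent line at P: -2·(x − -2) + 3·(y − -2) = 0.
Expanding: -2*x + 3*y + 2 = 0.


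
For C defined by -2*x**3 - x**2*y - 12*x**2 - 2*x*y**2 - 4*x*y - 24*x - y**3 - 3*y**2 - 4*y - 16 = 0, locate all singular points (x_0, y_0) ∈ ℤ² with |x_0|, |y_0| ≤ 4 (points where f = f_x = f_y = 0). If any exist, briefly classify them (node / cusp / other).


Singular points: {(-2, 0)}; classification: cusp.

Compute partial derivatives:
  f_x = -6*x**2 - 2*x*y - 24*x - 2*y**2 - 4*y - 24.
  f_y = -x**2 - 4*x*y - 4*x - 3*y**2 - 6*y - 4.
Scan x_0 ∈ {−4, ..., 4}. For each x_0, f_y(x_0, y) is a polynomial in y; find its integer roots y ∈ {−4, ..., 4}, then test f_x and f at those candidates.
  x = -4: f_y(-4, y) = -3*y**2 + 10*y - 4; no integer root y with |y| ≤ 4.
  x = -3: f_y(-3, y) = -3*y**2 + 6*y - 1; no integer root y with |y| ≤ 4.
  x = -2: f_y(-2, y) = -3*y**2 + 2*y; vanishes at y ∈ {0}. (-2, 0): f_x = 0, f = 0 — SINGULAR.
  x = -1: f_y(-1, y) = -3*y**2 - 2*y - 1; no integer root y with |y| ≤ 4.
  x = 0: f_y(0, y) = -3*y**2 - 6*y - 4; no integer root y with |y| ≤ 4.
  x = 1: f_y(1, y) = -3*y**2 - 10*y - 9; no integer root y with |y| ≤ 4.
  x = 2: f_y(2, y) = -3*y**2 - 14*y - 16; vanishes at y ∈ {-2}. (2, -2): f_x = -88 ≠ 0.
  x = 3: f_y(3, y) = -3*y**2 - 18*y - 25; no integer root y with |y| ≤ 4.
  x = 4: f_y(4, y) = -3*y**2 - 22*y - 36; no integer root y with |y| ≤ 4.
Only singular point on the grid: (-2, 0).
Classify: substitute x = -2 + u, y = 0 + v and expand: f = -2*u**3 - u**2*v - 2*u*v**2 - v**3 + v**2.
No constant or linear terms (consistent with a singular point). Quadratic part: v**2. Cubic part: -2*u**3 - u**2*v - 2*u*v**2 - v**3.
The quadratic part v**2 is a perfect square, so there is a single (double) tangent line v = 0, i.e. y = 0. Restricting the cubic part to that line (v = 0) leaves -2*u**3 ≠ 0, so f is not divisible by v and the branch is v² ≈ 2*u**3 to lowest order — this is a cusp.
Classification: cusp.


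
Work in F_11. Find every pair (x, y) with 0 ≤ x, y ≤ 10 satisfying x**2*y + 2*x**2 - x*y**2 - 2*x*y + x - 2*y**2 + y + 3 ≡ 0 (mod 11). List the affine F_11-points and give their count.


Affine F_11-points: {(0, 7), (0, 10), (2, 7), (3, 6), (3, 8), (4, 2), (4, 5), (6, 2), (6, 8), (7, 6), (7, 9), (9, 10)}; count = 12.

For each of the 121 pairs (x, y) ∈ F_11², evaluate f(x, y) mod 11. Record the zeros.
  x = 0: [0↦3, 1↦2, 2↦8, 3↦10, 4↦8, 5↦2, 6↦3, 7↦0, 8↦4, 9↦4, 10↦0]  zeros at y ∈ {7, 10}
  x = 1: [0↦6, 1↦3, 2↦5, 3↦1, 4↦2, 5↦8, 6↦8, 7↦2, 8↦1, 9↦5, 10↦3]  zeros at y ∈ ∅
  x = 2: [0↦2, 1↦10, 2↦10, 3↦2, 4↦8, 5↦6, 6↦7, 7↦0, 8↦7, 9↦6, 10↦8]  zeros at y ∈ {7}
  x = 3: [0↦2, 1↦1, 2↦1, 3↦2, 4↦4, 5↦7, 6↦0, 7↦5, 8↦0, 9↦7, 10↦4]  zeros at y ∈ {6, 8}
  x = 4: [0↦6, 1↦9, 2↦0, 3↦1, 4↦1, 5↦0, 6↦9, 7↦6, 8↦2, 9↦8, 10↦2]  zeros at y ∈ {2, 5}
  x = 5: [0↦3, 1↦1, 2↦7, 3↦10, 4↦10, 5↦7, 6↦1, 7↦3, 8↦2, 9↦9, 10↦2]  zeros at y ∈ ∅
  x = 6: [0↦4, 1↦10, 2↦0, 3↦7, 4↦9, 5↦6, 6↦9, 7↦7, 8↦0, 9↦10, 10↦4]  zeros at y ∈ {2, 8}
  x = 7: [0↦9, 1↦3, 2↦1, 3↦3, 4↦9, 5↦8, 6↦0, 7↦7, 8↦7, 9↦0, 10↦8]  zeros at y ∈ {6, 9}
  x = 8: [0↦7, 1↦2, 2↦10, 3↦9, 4↦10, 5↦2, 6↦7, 7↦3, 8↦1, 9↦1, 10↦3]  zeros at y ∈ ∅
  x = 9: [0↦9, 1↦7, 2↦5, 3↦3, 4↦1, 5↦10, 6↦8, 7↦6, 8↦4, 9↦2, 10↦0]  zeros at y ∈ {10}
  x = 10: [0↦4, 1↦7, 2↦8, 3↦7, 4↦4, 5↦10, 6↦3, 7↦5, 8↦5, 9↦3, 10↦10]  zeros at y ∈ ∅
Collecting zeros: affine points = {(0, 7), (0, 10), (2, 7), (3, 6), (3, 8), (4, 2), (4, 5), (6, 2), (6, 8), (7, 6), (7, 9), (9, 10)}.
Total count |C(F_11)_aff| = 12.


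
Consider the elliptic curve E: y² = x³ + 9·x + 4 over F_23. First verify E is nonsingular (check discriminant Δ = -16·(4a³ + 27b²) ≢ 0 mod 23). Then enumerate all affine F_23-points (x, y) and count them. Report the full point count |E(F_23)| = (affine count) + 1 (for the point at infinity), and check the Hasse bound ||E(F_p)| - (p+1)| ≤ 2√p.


Affine points = {(0, 2), (0, 21), (3, 9), (3, 14), (4, 9), (4, 14), (5, 6), (5, 17), (8, 6), (8, 17), (9, 3), (9, 20), (10, 6), (10, 17), (11, 10), (11, 13), (12, 0), (13, 8), (13, 15), (15, 8), (15, 15), (16, 9), (16, 14), (18, 8), (18, 15), (21, 1), (21, 22)}; affine count = 27; |E(F_23)| = 28.

Discriminant check: Δ ∝ 4a³ + 27b² = 4·9³ + 27·4² = 4·729 + 27·16 ≡ 13 (mod 23). Nonzero ⇒ E is nonsingular.
For each x ∈ F_23, compute rhs = x³ + 9·x + 4 mod 23, then count y ∈ F_23 with y² ≡ rhs.
  x = 0: rhs = 4, matching y values: 2, 21 (2 points).
  x = 1: rhs = 14, matching y values: none (0 points).
  x = 2: rhs = 7, matching y values: none (0 points).
  x = 3: rhs = 12, matching y values: 9, 14 (2 points).
  x = 4: rhs = 12, matching y values: 9, 14 (2 points).
  x = 5: rhs = 13, matching y values: 6, 17 (2 points).
  x = 6: rhs = 21, matching y values: none (0 points).
  x = 7: rhs = 19, matching y values: none (0 points).
  x = 8: rhs = 13, matching y values: 6, 17 (2 points).
  x = 9: rhs = 9, matching y values: 3, 20 (2 points).
  x = 10: rhs = 13, matching y values: 6, 17 (2 points).
  x = 11: rhs = 8, matching y values: 10, 13 (2 points).
  x = 12: rhs = 0, matching y values: 0 (1 points).
  x = 13: rhs = 18, matching y values: 8, 15 (2 points).
  x = 14: rhs = 22, matching y values: none (0 points).
  x = 15: rhs = 18, matching y values: 8, 15 (2 points).
  x = 16: rhs = 12, matching y values: 9, 14 (2 points).
  x = 17: rhs = 10, matching y values: none (0 points).
  x = 18: rhs = 18, matching y values: 8, 15 (2 points).
  x = 19: rhs = 19, matching y values: none (0 points).
  x = 20: rhs = 19, matching y values: none (0 points).
  x = 21: rhs = 1, matching y values: 1, 22 (2 points).
  x = 22: rhs = 17, matching y values: none (0 points).
Total affine count: 27.
Full point count |E(F_23)| = 27 + 1 = 28.
Hasse bound: |28 − (23+1)| = |4| = 4 ≤ 2√23 ≈ 9.5917 ✓.


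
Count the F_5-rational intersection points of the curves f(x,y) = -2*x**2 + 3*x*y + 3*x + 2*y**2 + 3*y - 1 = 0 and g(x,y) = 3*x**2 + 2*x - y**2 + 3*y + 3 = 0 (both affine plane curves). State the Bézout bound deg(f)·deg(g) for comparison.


Common zeros: {(1, 2), (2, 4)}; count = 2; Bézout bound = 4.

deg(f) = 2, deg(g) = 2, so Bézout bound = 4.
Scan x ∈ F_5. For each x, list the y ∈ F_5 with f(x, y) ≡ 0 and those with g(x, y) ≡ 0 (mod 5); the common zeros in that column are the intersection.
  x = 0: f ≡ 0 at y ∈ ∅; g ≡ 0 at y ∈ {1, 2}; common: ∅.
  x = 1: f ≡ 0 at y ∈ {0, 2}; g ≡ 0 at y ∈ {1, 2}; common: {2}.
  x = 2: f ≡ 0 at y ∈ {4}; g ≡ 0 at y ∈ {4}; common: {4}.
  x = 3: f ≡ 0 at y ∈ {0, 4}; g ≡ 0 at y ∈ ∅; common: ∅.
  x = 4: f ≡ 0 at y ∈ ∅; g ≡ 0 at y ∈ {4}; common: ∅.
Collecting: common zeros = {(1, 2), (2, 4)}, so the count is 2.
Comparison with the Bézout bound: 2 ≤ 4 = deg(f)·deg(g), as expected for curves with no common component (the affine F_5-count falls short of the bound because intersections may lie at infinity, over extension fields, or carry multiplicity).


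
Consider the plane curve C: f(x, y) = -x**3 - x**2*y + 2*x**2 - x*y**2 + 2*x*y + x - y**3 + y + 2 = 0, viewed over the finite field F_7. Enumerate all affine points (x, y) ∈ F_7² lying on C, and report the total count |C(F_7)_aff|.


Affine F_7-points: {(3, 2), (4, 4), (5, 3)}; count = 3.

For each of the 49 pairs (x, y) ∈ F_7², evaluate f(x, y) mod 7. Record the zeros.
  x = 0: [0↦2, 1↦2, 2↦3, 3↦6, 4↦5, 5↦1, 6↦2]  zeros at y ∈ ∅
  x = 1: [0↦4, 1↦4, 2↦3, 3↦2, 4↦2, 5↦4, 6↦2]  zeros at y ∈ ∅
  x = 2: [0↦4, 1↦2, 2↦4, 3↦4, 4↦3, 5↦2, 6↦2]  zeros at y ∈ ∅
  x = 3: [0↦3, 1↦4, 2↦0, 3↦6, 4↦2, 5↦3, 6↦3]  zeros at y ∈ {2}
  x = 4: [0↦2, 1↦4, 2↦6, 3↦2, 4↦0, 5↦1, 6↦6]  zeros at y ∈ {4}
  x = 5: [0↦2, 1↦3, 2↦2, 3↦0, 4↦5, 5↦4, 6↦5]  zeros at y ∈ {3}
  x = 6: [0↦4, 1↦2, 2↦3, 3↦1, 4↦4, 5↦6, 6↦1]  zeros at y ∈ ∅
Collecting zeros: affine points = {(3, 2), (4, 4), (5, 3)}.
Total count |C(F_7)_aff| = 3.


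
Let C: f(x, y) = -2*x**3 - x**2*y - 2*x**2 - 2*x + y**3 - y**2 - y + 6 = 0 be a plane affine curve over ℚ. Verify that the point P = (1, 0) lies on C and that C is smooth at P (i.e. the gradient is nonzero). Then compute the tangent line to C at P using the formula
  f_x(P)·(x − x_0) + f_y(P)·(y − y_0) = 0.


Tangent line at P: -12*x - 2*y + 12 = 0.

Step 1: f(1, 0) = 0, so P lies on C.
Step 2: partial derivatives
  f_x(x, y) = -6*x**2 - 2*x*y - 4*x - 2, f_y(x, y) = -x**2 + 3*y**2 - 2*y - 1.
  f_x(P) = -12, f_y(P) = -2 (gradient nonzero, so P is smooth).
Step 3: tangent line at P: -12·(x − 1) + -2·(y − 0) = 0.
Expanding: -12*x - 2*y + 12 = 0.


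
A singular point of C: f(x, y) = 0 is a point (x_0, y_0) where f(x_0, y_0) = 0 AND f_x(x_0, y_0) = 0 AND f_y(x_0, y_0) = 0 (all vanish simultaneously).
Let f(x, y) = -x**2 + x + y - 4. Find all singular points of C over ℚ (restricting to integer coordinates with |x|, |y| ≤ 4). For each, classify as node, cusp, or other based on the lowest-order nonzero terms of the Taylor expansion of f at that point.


No singular points in the scanned grid; C is smooth there.

Compute partial derivatives:
  f_x = 1 - 2*x.
  f_y = 1.
f_y = 1 is a nonzero constant, so f_y never vanishes: no point (x, y) can satisfy f = f_x = f_y = 0. In particular no (x, y) ∈ {−4, ..., 4}² is singular; the curve is smooth.


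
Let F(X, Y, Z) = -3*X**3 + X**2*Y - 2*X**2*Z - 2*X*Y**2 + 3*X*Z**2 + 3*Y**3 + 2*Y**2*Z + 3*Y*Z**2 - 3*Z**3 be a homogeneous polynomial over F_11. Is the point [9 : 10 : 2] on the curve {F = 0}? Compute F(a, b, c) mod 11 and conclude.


F(9,10,2) ≡ 4 (mod 11); P is NOT on the curve.

Evaluate F(9, 10, 2) term-by-term (mod 11).
  -3*X**3 ↦ -3·729·1·1 = -2187
  X**2*Y ↦ 1·81·10·1 = 810
  -2*X**2*Z ↦ -2·81·1·2 = -324
  -2*X*Y**2 ↦ -2·9·100·1 = -1800
  3*X*Z**2 ↦ 3·9·1·4 = 108
  3*Y**3 ↦ 3·1·1000·1 = 3000
  2*Y**2*Z ↦ 2·1·100·2 = 400
  3*Y*Z**2 ↦ 3·1·10·4 = 120
  -3*Z**3 ↦ -3·1·1·8 = -24
Sum: F(9, 10, 2) = (-2187) + (810) + (-324) + (-1800) + (108) + (3000) + (400) + (120) + (-24) = 103.
Reducing mod 11: 103 ≡ 4 (mod 11).
Since F(a, b, c) ≡ 4 ≠ 0 (mod 11), P does NOT lie on the curve.


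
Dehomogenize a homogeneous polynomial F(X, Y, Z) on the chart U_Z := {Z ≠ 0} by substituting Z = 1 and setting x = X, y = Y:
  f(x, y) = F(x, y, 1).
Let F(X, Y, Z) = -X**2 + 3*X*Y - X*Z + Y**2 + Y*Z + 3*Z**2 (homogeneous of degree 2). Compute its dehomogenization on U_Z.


f(x, y) = -x**2 + 3*x*y - x + y**2 + y + 3

On U_Z we set Z = 1. Each monomial c·X^i·Y^j·Z^k in F becomes c·x^i·y^j·1^k = c·x^i·y^j.
Substituting Z = 1: F(X, Y, 1) = -x**2 + 3*x*y - x + y**2 + y + 3.
Note: deg(f) ≤ deg(F) = 2; strict inequality happens when F is divisible by Z (lost terms).


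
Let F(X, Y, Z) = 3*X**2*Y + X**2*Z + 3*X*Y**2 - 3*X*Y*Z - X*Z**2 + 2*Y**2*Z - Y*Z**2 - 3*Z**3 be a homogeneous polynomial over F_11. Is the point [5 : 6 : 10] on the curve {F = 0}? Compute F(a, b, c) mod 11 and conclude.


F(5,6,10) ≡ 7 (mod 11); P is NOT on the curve.

Evaluate F(5, 6, 10) term-by-term (mod 11).
  3*X**2*Y ↦ 3·25·6·1 = 450
  X**2*Z ↦ 1·25·1·10 = 250
  3*X*Y**2 ↦ 3·5·36·1 = 540
  -3*X*Y*Z ↦ -3·5·6·10 = -900
  -X*Z**2 ↦ -1·5·1·100 = -500
  2*Y**2*Z ↦ 2·1·36·10 = 720
  -Y*Z**2 ↦ -1·1·6·100 = -600
  -3*Z**3 ↦ -3·1·1·1000 = -3000
Sum: F(5, 6, 10) = (450) + (250) + (540) + (-900) + (-500) + (720) + (-600) + (-3000) = -3040.
Reducing mod 11: -3040 ≡ 7 (mod 11).
Since F(a, b, c) ≡ 7 ≠ 0 (mod 11), P does NOT lie on the curve.


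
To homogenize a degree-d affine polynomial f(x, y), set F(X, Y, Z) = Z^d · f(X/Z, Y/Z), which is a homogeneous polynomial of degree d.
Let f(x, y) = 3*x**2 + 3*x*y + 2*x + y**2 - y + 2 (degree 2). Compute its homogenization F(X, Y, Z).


F(X, Y, Z) = 3*X**2 + 3*X*Y + 2*X*Z + Y**2 - Y*Z + 2*Z**2

deg(f) = 2.
Substitute x = X/Z, y = Y/Z into f, then multiply by Z^2.
  monomial 3·x^2·y^0 ↦ 3·X^2·Y^0·Z^0.
  monomial 3·x^1·y^1 ↦ 3·X^1·Y^1·Z^0.
  monomial 2·x^1·y^0 ↦ 2·X^1·Y^0·Z^1.
  monomial 1·x^0·y^2 ↦ 1·X^0·Y^2·Z^0.
  monomial -1·x^0·y^1 ↦ -1·X^0·Y^1·Z^1.
  monomial 2·x^0·y^0 ↦ 2·X^0·Y^0·Z^2.
Collecting: F(X, Y, Z) = 3*X**2 + 3*X*Y + 2*X*Z + Y**2 - Y*Z + 2*Z**2.


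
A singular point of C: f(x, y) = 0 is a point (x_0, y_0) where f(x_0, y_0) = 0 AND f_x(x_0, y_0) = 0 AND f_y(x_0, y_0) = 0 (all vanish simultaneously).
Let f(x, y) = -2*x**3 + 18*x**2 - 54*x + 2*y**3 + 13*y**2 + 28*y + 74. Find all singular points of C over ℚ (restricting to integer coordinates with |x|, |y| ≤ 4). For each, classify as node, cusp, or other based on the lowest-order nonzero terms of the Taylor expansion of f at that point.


Singular points: {(3, -2)}; classification: cusp.

Compute partial derivatives:
  f_x = -6*x**2 + 36*x - 54.
  f_y = 6*y**2 + 26*y + 28.
Scan x_0 ∈ {−4, ..., 4}. For each x_0, f_y(x_0, y) is a polynomial in y; find its integer roots y ∈ {−4, ..., 4}, then test f_x and f at those candidates.
  x = -4: f_y(-4, y) = 6*y**2 + 26*y + 28; vanishes at y ∈ {-2}. (-4, -2): f_x = -294 ≠ 0.
  x = -3: f_y(-3, y) = 6*y**2 + 26*y + 28; vanishes at y ∈ {-2}. (-3, -2): f_x = -216 ≠ 0.
  x = -2: f_y(-2, y) = 6*y**2 + 26*y + 28; vanishes at y ∈ {-2}. (-2, -2): f_x = -150 ≠ 0.
  x = -1: f_y(-1, y) = 6*y**2 + 26*y + 28; vanishes at y ∈ {-2}. (-1, -2): f_x = -96 ≠ 0.
  x = 0: f_y(0, y) = 6*y**2 + 26*y + 28; vanishes at y ∈ {-2}. (0, -2): f_x = -54 ≠ 0.
  x = 1: f_y(1, y) = 6*y**2 + 26*y + 28; vanishes at y ∈ {-2}. (1, -2): f_x = -24 ≠ 0.
  x = 2: f_y(2, y) = 6*y**2 + 26*y + 28; vanishes at y ∈ {-2}. (2, -2): f_x = -6 ≠ 0.
  x = 3: f_y(3, y) = 6*y**2 + 26*y + 28; vanishes at y ∈ {-2}. (3, -2): f_x = 0, f = 0 — SINGULAR.
  x = 4: f_y(4, y) = 6*y**2 + 26*y + 28; vanishes at y ∈ {-2}. (4, -2): f_x = -6 ≠ 0.
Only singular point on the grid: (3, -2).
Classify: substitute x = 3 + u, y = -2 + v and expand: f = -2*u**3 + 2*v**3 + v**2.
No constant or linear terms (consistent with a singular point). Quadratic part: v**2. Cubic part: -2*u**3 + 2*v**3.
The quadratic part v**2 is a perfect square, so there is a single (double) tangent line v = 0, i.e. y = -2. Restricting the cubic part to that line (v = 0) leaves -2*u**3 ≠ 0, so f is not divisible by v and the branch is v² ≈ 2*u**3 to lowest order — this is a cusp.
Classification: cusp.


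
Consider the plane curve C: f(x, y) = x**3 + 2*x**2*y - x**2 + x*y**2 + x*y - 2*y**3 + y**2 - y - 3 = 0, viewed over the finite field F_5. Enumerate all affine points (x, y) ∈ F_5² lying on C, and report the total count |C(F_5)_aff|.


Affine F_5-points: {(0, 1), (2, 2), (3, 0), (3, 2), (4, 0)}; count = 5.

For each of the 25 pairs (x, y) ∈ F_5², evaluate f(x, y) mod 5. Record the zeros.
  x = 0: [0↦2, 1↦0, 2↦3, 3↦4, 4↦1]  zeros at y ∈ {1}
  x = 1: [0↦2, 1↦4, 2↦3, 3↦2, 4↦4]  zeros at y ∈ ∅
  x = 2: [0↦1, 1↦1, 2↦0, 3↦1, 4↦2]  zeros at y ∈ {2}
  x = 3: [0↦0, 1↦2, 2↦0, 3↦2, 4↦1]  zeros at y ∈ {0, 2}
  x = 4: [0↦0, 1↦3, 2↦4, 3↦1, 4↦2]  zeros at y ∈ {0}
Collecting zeros: affine points = {(0, 1), (2, 2), (3, 0), (3, 2), (4, 0)}.
Total count |C(F_5)_aff| = 5.


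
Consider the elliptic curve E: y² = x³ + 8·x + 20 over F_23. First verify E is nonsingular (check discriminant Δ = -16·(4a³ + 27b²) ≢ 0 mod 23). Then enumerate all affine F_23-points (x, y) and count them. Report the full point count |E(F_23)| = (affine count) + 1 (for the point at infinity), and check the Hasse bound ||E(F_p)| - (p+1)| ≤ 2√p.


Affine points = {(1, 11), (1, 12), (3, 5), (3, 18), (4, 1), (4, 22), (5, 1), (5, 22), (6, 10), (6, 13), (9, 4), (9, 19), (11, 6), (11, 17), (12, 2), (12, 21), (14, 1), (14, 22), (16, 9), (16, 14), (17, 3), (17, 20), (18, 4), (18, 19), (19, 4), (19, 19)}; affine count = 26; |E(F_23)| = 27.

Discriminant check: Δ ∝ 4a³ + 27b² = 4·8³ + 27·20² = 4·512 + 27·400 ≡ 14 (mod 23). Nonzero ⇒ E is nonsingular.
For each x ∈ F_23, compute rhs = x³ + 8·x + 20 mod 23, then count y ∈ F_23 with y² ≡ rhs.
  x = 0: rhs = 20, matching y values: none (0 points).
  x = 1: rhs = 6, matching y values: 11, 12 (2 points).
  x = 2: rhs = 21, matching y values: none (0 points).
  x = 3: rhs = 2, matching y values: 5, 18 (2 points).
  x = 4: rhs = 1, matching y values: 1, 22 (2 points).
  x = 5: rhs = 1, matching y values: 1, 22 (2 points).
  x = 6: rhs = 8, matching y values: 10, 13 (2 points).
  x = 7: rhs = 5, matching y values: none (0 points).
  x = 8: rhs = 21, matching y values: none (0 points).
  x = 9: rhs = 16, matching y values: 4, 19 (2 points).
  x = 10: rhs = 19, matching y values: none (0 points).
  x = 11: rhs = 13, matching y values: 6, 17 (2 points).
  x = 12: rhs = 4, matching y values: 2, 21 (2 points).
  x = 13: rhs = 21, matching y values: none (0 points).
  x = 14: rhs = 1, matching y values: 1, 22 (2 points).
  x = 15: rhs = 19, matching y values: none (0 points).
  x = 16: rhs = 12, matching y values: 9, 14 (2 points).
  x = 17: rhs = 9, matching y values: 3, 20 (2 points).
  x = 18: rhs = 16, matching y values: 4, 19 (2 points).
  x = 19: rhs = 16, matching y values: 4, 19 (2 points).
  x = 20: rhs = 15, matching y values: none (0 points).
  x = 21: rhs = 19, matching y values: none (0 points).
  x = 22: rhs = 11, matching y values: none (0 points).
Total affine count: 26.
Full point count |E(F_23)| = 26 + 1 = 27.
Hasse bound: |27 − (23+1)| = |3| = 3 ≤ 2√23 ≈ 9.5917 ✓.


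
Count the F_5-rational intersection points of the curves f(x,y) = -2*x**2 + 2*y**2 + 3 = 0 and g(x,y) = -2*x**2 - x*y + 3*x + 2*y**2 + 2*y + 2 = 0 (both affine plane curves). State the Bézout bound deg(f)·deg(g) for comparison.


Common zeros: {(2, 0)}; count = 1; Bézout bound = 4.

deg(f) = 2, deg(g) = 2, so Bézout bound = 4.
Scan x ∈ F_5. For each x, list the y ∈ F_5 with f(x, y) ≡ 0 and those with g(x, y) ≡ 0 (mod 5); the common zeros in that column are the intersection.
  x = 0: f ≡ 0 at y ∈ {1, 4}; g ≡ 0 at y ∈ ∅; common: ∅.
  x = 1: f ≡ 0 at y ∈ ∅; g ≡ 0 at y ∈ ∅; common: ∅.
  x = 2: f ≡ 0 at y ∈ {0}; g ≡ 0 at y ∈ {0}; common: {0}.
  x = 3: f ≡ 0 at y ∈ {0}; g ≡ 0 at y ∈ ∅; common: ∅.
  x = 4: f ≡ 0 at y ∈ ∅; g ≡ 0 at y ∈ ∅; common: ∅.
Collecting: common zeros = {(2, 0)}, so the count is 1.
Comparison with the Bézout bound: 1 ≤ 4 = deg(f)·deg(g), as expected for curves with no common component (the affine F_5-count falls short of the bound because intersections may lie at infinity, over extension fields, or carry multiplicity).


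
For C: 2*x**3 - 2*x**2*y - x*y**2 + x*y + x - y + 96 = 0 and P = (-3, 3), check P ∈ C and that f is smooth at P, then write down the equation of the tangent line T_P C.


Tangent line at P: 85*x - 4*y + 267 = 0.

Step 1: f(-3, 3) = 0, so P lies on C.
Step 2: partial derivatives
  f_x(x, y) = 6*x**2 - 4*x*y - y**2 + y + 1, f_y(x, y) = -2*x**2 - 2*x*y + x - 1.
  f_x(P) = 85, f_y(P) = -4 (gradient nonzero, so P is smooth).
Step 3: tangent line at P: 85·(x − -3) + -4·(y − 3) = 0.
Expanding: 85*x - 4*y + 267 = 0.


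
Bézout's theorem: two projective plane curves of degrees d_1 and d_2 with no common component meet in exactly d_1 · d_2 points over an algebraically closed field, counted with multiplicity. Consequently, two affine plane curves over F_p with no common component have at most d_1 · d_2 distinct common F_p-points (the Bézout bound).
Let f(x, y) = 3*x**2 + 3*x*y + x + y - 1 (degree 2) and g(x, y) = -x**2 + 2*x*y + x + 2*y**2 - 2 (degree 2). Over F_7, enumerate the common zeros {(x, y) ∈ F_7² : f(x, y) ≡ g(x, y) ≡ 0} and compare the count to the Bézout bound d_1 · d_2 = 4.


Common zeros: {(0, 1)}; count = 1; Bézout bound = 4.

deg(f) = 2, deg(g) = 2, so Bézout bound = 4.
Scan x ∈ F_7. For each x, list the y ∈ F_7 with f(x, y) ≡ 0 and those with g(x, y) ≡ 0 (mod 7); the common zeros in that column are the intersection.
  x = 0: f ≡ 0 at y ∈ {1}; g ≡ 0 at y ∈ {1, 6}; common: {1}.
  x = 1: f ≡ 0 at y ∈ {1}; g ≡ 0 at y ∈ ∅; common: ∅.
  x = 2: f ≡ 0 at y ∈ ∅; g ≡ 0 at y ∈ ∅; common: ∅.
  x = 3: f ≡ 0 at y ∈ {2}; g ≡ 0 at y ∈ {1, 3}; common: ∅.
  x = 4: f ≡ 0 at y ∈ {2}; g ≡ 0 at y ∈ {0, 3}; common: ∅.
  x = 5: f ≡ 0 at y ∈ {6}; g ≡ 0 at y ∈ ∅; common: ∅.
  x = 6: f ≡ 0 at y ∈ {4}; g ≡ 0 at y ∈ {2, 6}; common: ∅.
Collecting: common zeros = {(0, 1)}, so the count is 1.
Comparison with the Bézout bound: 1 ≤ 4 = deg(f)·deg(g), as expected for curves with no common component (the affine F_7-count falls short of the bound because intersections may lie at infinity, over extension fields, or carry multiplicity).


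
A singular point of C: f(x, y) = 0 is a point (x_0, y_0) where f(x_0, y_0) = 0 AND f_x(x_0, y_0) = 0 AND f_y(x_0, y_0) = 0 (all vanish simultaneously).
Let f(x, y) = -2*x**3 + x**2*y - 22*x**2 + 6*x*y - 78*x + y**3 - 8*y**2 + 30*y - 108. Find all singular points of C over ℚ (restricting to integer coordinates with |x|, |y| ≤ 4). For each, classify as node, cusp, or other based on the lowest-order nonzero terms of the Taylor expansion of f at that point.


Singular points: {(-3, 3)}; classification: node.

Compute partial derivatives:
  f_x = -6*x**2 + 2*x*y - 44*x + 6*y - 78.
  f_y = x**2 + 6*x + 3*y**2 - 16*y + 30.
Scan x_0 ∈ {−4, ..., 4}. For each x_0, f_y(x_0, y) is a polynomial in y; find its integer roots y ∈ {−4, ..., 4}, then test f_x and f at those candidates.
  x = -4: f_y(-4, y) = 3*y**2 - 16*y + 22; no integer root y with |y| ≤ 4.
  x = -3: f_y(-3, y) = 3*y**2 - 16*y + 21; vanishes at y ∈ {3}. (-3, 3): f_x = 0, f = 0 — SINGULAR.
  x = -2: f_y(-2, y) = 3*y**2 - 16*y + 22; no integer root y with |y| ≤ 4.
  x = -1: f_y(-1, y) = 3*y**2 - 16*y + 25; no integer root y with |y| ≤ 4.
  x = 0: f_y(0, y) = 3*y**2 - 16*y + 30; no integer root y with |y| ≤ 4.
  x = 1: f_y(1, y) = 3*y**2 - 16*y + 37; no integer root y with |y| ≤ 4.
  x = 2: f_y(2, y) = 3*y**2 - 16*y + 46; no integer root y with |y| ≤ 4.
  x = 3: f_y(3, y) = 3*y**2 - 16*y + 57; no integer root y with |y| ≤ 4.
  x = 4: f_y(4, y) = 3*y**2 - 16*y + 70; no integer root y with |y| ≤ 4.
Only singular point on the grid: (-3, 3).
Classify: substitute x = -3 + u, y = 3 + v and expand: f = -2*u**3 + u**2*v - u**2 + v**3 + v**2.
No constant or linear terms (consistent with a singular point). Quadratic part: -u**2 + v**2. Cubic part: -2*u**3 + u**2*v + v**3.
The quadratic part v**2 - u**2 = (v − u)(v + u) splits into two distinct linear factors, so there are two distinct tangent lines y − 3 = ±(x − -3) — this is a node (ordinary double point).
Classification: node.


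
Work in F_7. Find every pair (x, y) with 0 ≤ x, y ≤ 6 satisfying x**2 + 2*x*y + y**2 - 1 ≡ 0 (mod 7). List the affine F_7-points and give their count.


Affine F_7-points: {(0, 1), (0, 6), (1, 0), (1, 5), (2, 4), (2, 6), (3, 3), (3, 5), (4, 2), (4, 4), (5, 1), (5, 3), (6, 0), (6, 2)}; count = 14.

For each of the 49 pairs (x, y) ∈ F_7², evaluate f(x, y) mod 7. Record the zeros.
  x = 0: [0↦6, 1↦0, 2↦3, 3↦1, 4↦1, 5↦3, 6↦0]  zeros at y ∈ {1, 6}
  x = 1: [0↦0, 1↦3, 2↦1, 3↦1, 4↦3, 5↦0, 6↦6]  zeros at y ∈ {0, 5}
  x = 2: [0↦3, 1↦1, 2↦1, 3↦3, 4↦0, 5↦6, 6↦0]  zeros at y ∈ {4, 6}
  x = 3: [0↦1, 1↦1, 2↦3, 3↦0, 4↦6, 5↦0, 6↦3]  zeros at y ∈ {3, 5}
  x = 4: [0↦1, 1↦3, 2↦0, 3↦6, 4↦0, 5↦3, 6↦1]  zeros at y ∈ {2, 4}
  x = 5: [0↦3, 1↦0, 2↦6, 3↦0, 4↦3, 5↦1, 6↦1]  zeros at y ∈ {1, 3}
  x = 6: [0↦0, 1↦6, 2↦0, 3↦3, 4↦1, 5↦1, 6↦3]  zeros at y ∈ {0, 2}
Collecting zeros: affine points = {(0, 1), (0, 6), (1, 0), (1, 5), (2, 4), (2, 6), (3, 3), (3, 5), (4, 2), (4, 4), (5, 1), (5, 3), (6, 0), (6, 2)}.
Total count |C(F_7)_aff| = 14.


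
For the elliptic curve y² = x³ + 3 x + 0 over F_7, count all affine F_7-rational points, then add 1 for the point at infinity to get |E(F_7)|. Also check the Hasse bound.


Affine points = {(0, 0), (1, 2), (1, 5), (2, 0), (3, 1), (3, 6), (5, 0)}; affine count = 7; |E(F_7)| = 8.

Discriminant check: Δ ∝ 4a³ + 27b² = 4·3³ + 27·0² = 4·27 + 27·0 ≡ 3 (mod 7). Nonzero ⇒ E is nonsingular.
For each x ∈ F_7, compute rhs = x³ + 3·x + 0 mod 7, then count y ∈ F_7 with y² ≡ rhs.
  x = 0: rhs = 0, matching y values: 0 (1 points).
  x = 1: rhs = 4, matching y values: 2, 5 (2 points).
  x = 2: rhs = 0, matching y values: 0 (1 points).
  x = 3: rhs = 1, matching y values: 1, 6 (2 points).
  x = 4: rhs = 6, matching y values: none (0 points).
  x = 5: rhs = 0, matching y values: 0 (1 points).
  x = 6: rhs = 3, matching y values: none (0 points).
Total affine count: 7.
Full point count |E(F_7)| = 7 + 1 = 8.
Hasse bound: |8 − (7+1)| = |0| = 0 ≤ 2√7 ≈ 5.2915 ✓.


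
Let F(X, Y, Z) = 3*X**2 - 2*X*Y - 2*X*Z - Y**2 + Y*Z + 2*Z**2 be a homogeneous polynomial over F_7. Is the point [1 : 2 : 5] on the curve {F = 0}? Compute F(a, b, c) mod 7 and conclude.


F(1,2,5) ≡ 3 (mod 7); P is NOT on the curve.

Evaluate F(1, 2, 5) term-by-term (mod 7).
  3*X**2 ↦ 3·1·1·1 = 3
  -2*X*Y ↦ -2·1·2·1 = -4
  -2*X*Z ↦ -2·1·1·5 = -10
  -Y**2 ↦ -1·1·4·1 = -4
  Y*Z ↦ 1·1·2·5 = 10
  2*Z**2 ↦ 2·1·1·25 = 50
Sum: F(1, 2, 5) = (3) + (-4) + (-10) + (-4) + (10) + (50) = 45.
Reducing mod 7: 45 ≡ 3 (mod 7).
Since F(a, b, c) ≡ 3 ≠ 0 (mod 7), P does NOT lie on the curve.


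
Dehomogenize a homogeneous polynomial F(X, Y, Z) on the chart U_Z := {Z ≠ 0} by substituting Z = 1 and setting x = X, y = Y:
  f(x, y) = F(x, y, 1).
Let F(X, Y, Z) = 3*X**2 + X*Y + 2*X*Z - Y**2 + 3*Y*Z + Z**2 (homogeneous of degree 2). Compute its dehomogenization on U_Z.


f(x, y) = 3*x**2 + x*y + 2*x - y**2 + 3*y + 1

On U_Z we set Z = 1. Each monomial c·X^i·Y^j·Z^k in F becomes c·x^i·y^j·1^k = c·x^i·y^j.
Substituting Z = 1: F(X, Y, 1) = 3*x**2 + x*y + 2*x - y**2 + 3*y + 1.
Note: deg(f) ≤ deg(F) = 2; strict inequality happens when F is divisible by Z (lost terms).


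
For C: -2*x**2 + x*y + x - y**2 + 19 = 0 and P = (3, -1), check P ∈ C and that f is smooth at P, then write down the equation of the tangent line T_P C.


Tangent line at P: -12*x + 5*y + 41 = 0.

Step 1: f(3, -1) = 0, so P lies on C.
Step 2: partial derivatives
  f_x(x, y) = -4*x + y + 1, f_y(x, y) = x - 2*y.
  f_x(P) = -12, f_y(P) = 5 (gradient nonzero, so P is smooth).
Step 3: tangent line at P: -12·(x − 3) + 5·(y − -1) = 0.
Expanding: -12*x + 5*y + 41 = 0.


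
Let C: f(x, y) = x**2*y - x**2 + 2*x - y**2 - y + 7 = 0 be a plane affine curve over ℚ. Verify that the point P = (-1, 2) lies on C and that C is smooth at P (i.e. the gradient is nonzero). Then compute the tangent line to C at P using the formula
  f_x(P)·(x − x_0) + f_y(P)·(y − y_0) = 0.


Tangent line at P: 8 - 4*y = 0.

Step 1: f(-1, 2) = 0, so P lies on C.
Step 2: partial derivatives
  f_x(x, y) = 2*x*y - 2*x + 2, f_y(x, y) = x**2 - 2*y - 1.
  f_x(P) = 0, f_y(P) = -4 (gradient nonzero, so P is smooth).
Step 3: tangent line at P: 0·(x − -1) + -4·(y − 2) = 0.
Expanding: 8 - 4*y = 0.


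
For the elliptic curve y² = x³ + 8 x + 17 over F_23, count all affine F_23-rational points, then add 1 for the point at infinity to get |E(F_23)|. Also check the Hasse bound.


Affine points = {(1, 7), (1, 16), (2, 8), (2, 15), (7, 5), (7, 18), (8, 8), (8, 15), (9, 6), (9, 17), (10, 4), (10, 19), (12, 1), (12, 22), (13, 8), (13, 15), (15, 4), (15, 19), (16, 3), (16, 20), (17, 11), (17, 12), (18, 6), (18, 17), (19, 6), (19, 17), (20, 9), (20, 14), (21, 4), (21, 19), (22, 10), (22, 13)}; affine count = 32; |E(F_23)| = 33.

Discriminant check: Δ ∝ 4a³ + 27b² = 4·8³ + 27·17² = 4·512 + 27·289 ≡ 7 (mod 23). Nonzero ⇒ E is nonsingular.
For each x ∈ F_23, compute rhs = x³ + 8·x + 17 mod 23, then count y ∈ F_23 with y² ≡ rhs.
  x = 0: rhs = 17, matching y values: none (0 points).
  x = 1: rhs = 3, matching y values: 7, 16 (2 points).
  x = 2: rhs = 18, matching y values: 8, 15 (2 points).
  x = 3: rhs = 22, matching y values: none (0 points).
  x = 4: rhs = 21, matching y values: none (0 points).
  x = 5: rhs = 21, matching y values: none (0 points).
  x = 6: rhs = 5, matching y values: none (0 points).
  x = 7: rhs = 2, matching y values: 5, 18 (2 points).
  x = 8: rhs = 18, matching y values: 8, 15 (2 points).
  x = 9: rhs = 13, matching y values: 6, 17 (2 points).
  x = 10: rhs = 16, matching y values: 4, 19 (2 points).
  x = 11: rhs = 10, matching y values: none (0 points).
  x = 12: rhs = 1, matching y values: 1, 22 (2 points).
  x = 13: rhs = 18, matching y values: 8, 15 (2 points).
  x = 14: rhs = 21, matching y values: none (0 points).
  x = 15: rhs = 16, matching y values: 4, 19 (2 points).
  x = 16: rhs = 9, matching y values: 3, 20 (2 points).
  x = 17: rhs = 6, matching y values: 11, 12 (2 points).
  x = 18: rhs = 13, matching y values: 6, 17 (2 points).
  x = 19: rhs = 13, matching y values: 6, 17 (2 points).
  x = 20: rhs = 12, matching y values: 9, 14 (2 points).
  x = 21: rhs = 16, matching y values: 4, 19 (2 points).
  x = 22: rhs = 8, matching y values: 10, 13 (2 points).
Total affine count: 32.
Full point count |E(F_23)| = 32 + 1 = 33.
Hasse bound: |33 − (23+1)| = |9| = 9 ≤ 2√23 ≈ 9.5917 ✓.


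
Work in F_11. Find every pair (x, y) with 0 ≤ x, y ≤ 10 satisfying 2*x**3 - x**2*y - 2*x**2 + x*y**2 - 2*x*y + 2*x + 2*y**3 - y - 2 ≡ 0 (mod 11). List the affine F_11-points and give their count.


Affine F_11-points: {(1, 0), (1, 8), (2, 3), (3, 6), (4, 6), (6, 8), (8, 6), (9, 5), (9, 8), (9, 10), (10, 10)}; count = 11.

For each of the 121 pairs (x, y) ∈ F_11², evaluate f(x, y) mod 11. Record the zeros.
  x = 0: [0↦9, 1↦10, 2↦1, 3↦5, 4↦1, 5↦1, 6↦6, 7↦6, 8↦2, 9↦6, 10↦8]  zeros at y ∈ ∅
  x = 1: [0↦0, 1↦10, 2↦1, 3↦7, 4↦7, 5↦2, 6↦4, 7↦3, 8↦0, 9↦7, 10↦3]  zeros at y ∈ {0, 8}
  x = 2: [0↦10, 1↦5, 2↦5, 3↦0, 4↦2, 5↦1, 6↦9, 7↦5, 8↦1, 9↦9, 10↦8]  zeros at y ∈ {3}
  x = 3: [0↦7, 1↦7, 2↦3, 3↦7, 4↦9, 5↦10, 6↦0, 7↦2, 8↦6, 9↦2, 10↦2]  zeros at y ∈ {6}
  x = 4: [0↦3, 1↦6, 2↦7, 3↦7, 4↦7, 5↦8, 6↦0, 7↦6, 8↦5, 9↦9, 10↦8]  zeros at y ∈ {6}
  x = 5: [0↦10, 1↦3, 2↦7, 3↦1, 4↦8, 5↦7, 6↦10, 7↦7, 8↦10, 9↦9, 10↦5]  zeros at y ∈ ∅
  x = 6: [0↦7, 1↦10, 2↦4, 3↦1, 4↦2, 5↦8, 6↦9, 7↦6, 8↦0, 9↦3, 10↦5]  zeros at y ∈ {8}
  x = 7: [0↦6, 1↦6, 2↦10, 3↦8, 4↦1, 5↦1, 6↦9, 7↦4, 8↦9, 9↦3, 10↦9]  zeros at y ∈ ∅
  x = 8: [0↦8, 1↦3, 2↦4, 3↦1, 4↦6, 5↦9, 6↦0, 7↦2, 8↦5, 9↦10, 10↦7]  zeros at y ∈ {6}
  x = 9: [0↦3, 1↦2, 2↦9, 3↦3, 4↦7, 5↦0, 6↦5, 7↦1, 8↦0, 9↦3, 10↦0]  zeros at y ∈ {5, 8, 10}
  x = 10: [0↦3, 1↦4, 2↦4, 3↦4, 4↦5, 5↦8, 6↦3, 7↦2, 8↦6, 9↦5, 10↦0]  zeros at y ∈ {10}
Collecting zeros: affine points = {(1, 0), (1, 8), (2, 3), (3, 6), (4, 6), (6, 8), (8, 6), (9, 5), (9, 8), (9, 10), (10, 10)}.
Total count |C(F_11)_aff| = 11.


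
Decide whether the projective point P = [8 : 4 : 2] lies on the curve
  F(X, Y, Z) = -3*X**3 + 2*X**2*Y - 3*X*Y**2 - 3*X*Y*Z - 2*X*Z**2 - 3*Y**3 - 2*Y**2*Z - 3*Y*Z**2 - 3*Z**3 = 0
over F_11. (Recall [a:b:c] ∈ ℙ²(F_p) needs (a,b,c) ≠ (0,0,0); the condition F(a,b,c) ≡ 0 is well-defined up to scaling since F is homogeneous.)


F(8,4,2) ≡ 10 (mod 11); P is NOT on the curve.

Evaluate F(8, 4, 2) term-by-term (mod 11).
  -3*X**3 ↦ -3·512·1·1 = -1536
  2*X**2*Y ↦ 2·64·4·1 = 512
  -3*X*Y**2 ↦ -3·8·16·1 = -384
  -3*X*Y*Z ↦ -3·8·4·2 = -192
  -2*X*Z**2 ↦ -2·8·1·4 = -64
  -3*Y**3 ↦ -3·1·64·1 = -192
  -2*Y**2*Z ↦ -2·1·16·2 = -64
  -3*Y*Z**2 ↦ -3·1·4·4 = -48
  -3*Z**3 ↦ -3·1·1·8 = -24
Sum: F(8, 4, 2) = (-1536) + (512) + (-384) + (-192) + (-64) + (-192) + (-64) + (-48) + (-24) = -1992.
Reducing mod 11: -1992 ≡ 10 (mod 11).
Since F(a, b, c) ≡ 10 ≠ 0 (mod 11), P does NOT lie on the curve.


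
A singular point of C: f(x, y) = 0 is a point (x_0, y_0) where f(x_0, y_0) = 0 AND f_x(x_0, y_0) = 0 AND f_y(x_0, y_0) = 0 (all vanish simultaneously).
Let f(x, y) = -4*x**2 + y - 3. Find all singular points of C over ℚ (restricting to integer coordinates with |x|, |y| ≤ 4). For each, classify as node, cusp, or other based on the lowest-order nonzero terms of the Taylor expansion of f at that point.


No singular points in the scanned grid; C is smooth there.

Compute partial derivatives:
  f_x = -8*x.
  f_y = 1.
f_y = 1 is a nonzero constant, so f_y never vanishes: no point (x, y) can satisfy f = f_x = f_y = 0. In particular no (x, y) ∈ {−4, ..., 4}² is singular; the curve is smooth.


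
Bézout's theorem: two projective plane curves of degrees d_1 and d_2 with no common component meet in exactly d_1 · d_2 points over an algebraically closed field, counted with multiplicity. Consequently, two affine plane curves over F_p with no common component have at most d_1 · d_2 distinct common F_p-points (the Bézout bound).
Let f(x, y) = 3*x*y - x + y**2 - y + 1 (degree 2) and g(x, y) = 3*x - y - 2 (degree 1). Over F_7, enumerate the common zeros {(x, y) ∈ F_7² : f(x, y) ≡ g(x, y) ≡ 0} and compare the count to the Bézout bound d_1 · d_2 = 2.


Common zeros: {(0, 5), (2, 4)}; count = 2; Bézout bound = 2.

deg(f) = 2, deg(g) = 1, so Bézout bound = 2.
Scan x ∈ F_7. For each x, list the y ∈ F_7 with f(x, y) ≡ 0 and those with g(x, y) ≡ 0 (mod 7); the common zeros in that column are the intersection.
  x = 0: f ≡ 0 at y ∈ {3, 5}; g ≡ 0 at y ∈ {5}; common: {5}.
  x = 1: f ≡ 0 at y ∈ {0, 5}; g ≡ 0 at y ∈ {1}; common: ∅.
  x = 2: f ≡ 0 at y ∈ {4, 5}; g ≡ 0 at y ∈ {4}; common: {4}.
  x = 3: f ≡ 0 at y ∈ {1, 5}; g ≡ 0 at y ∈ {0}; common: ∅.
  x = 4: f ≡ 0 at y ∈ {5}; g ≡ 0 at y ∈ {3}; common: ∅.
  x = 5: f ≡ 0 at y ∈ {2, 5}; g ≡ 0 at y ∈ {6}; common: ∅.
  x = 6: f ≡ 0 at y ∈ {5, 6}; g ≡ 0 at y ∈ {2}; common: ∅.
Collecting: common zeros = {(0, 5), (2, 4)}, so the count is 2.
Comparison with the Bézout bound: 2 ≤ 2 = deg(f)·deg(g), as expected for curves with no common component (the bound is attained).


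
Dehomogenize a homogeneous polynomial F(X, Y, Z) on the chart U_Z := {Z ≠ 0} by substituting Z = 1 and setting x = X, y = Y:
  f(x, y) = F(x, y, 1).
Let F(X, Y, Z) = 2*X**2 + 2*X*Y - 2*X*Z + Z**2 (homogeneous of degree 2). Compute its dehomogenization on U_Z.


f(x, y) = 2*x**2 + 2*x*y - 2*x + 1

On U_Z we set Z = 1. Each monomial c·X^i·Y^j·Z^k in F becomes c·x^i·y^j·1^k = c·x^i·y^j.
Substituting Z = 1: F(X, Y, 1) = 2*x**2 + 2*x*y - 2*x + 1.
Note: deg(f) ≤ deg(F) = 2; strict inequality happens when F is divisible by Z (lost terms).


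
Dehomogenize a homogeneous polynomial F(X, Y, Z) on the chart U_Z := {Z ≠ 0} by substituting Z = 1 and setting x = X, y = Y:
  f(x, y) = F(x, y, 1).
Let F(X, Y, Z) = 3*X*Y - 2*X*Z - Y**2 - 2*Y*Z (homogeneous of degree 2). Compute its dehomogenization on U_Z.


f(x, y) = 3*x*y - 2*x - y**2 - 2*y

On U_Z we set Z = 1. Each monomial c·X^i·Y^j·Z^k in F becomes c·x^i·y^j·1^k = c·x^i·y^j.
Substituting Z = 1: F(X, Y, 1) = 3*x*y - 2*x - y**2 - 2*y.
Note: deg(f) ≤ deg(F) = 2; strict inequality happens when F is divisible by Z (lost terms).
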